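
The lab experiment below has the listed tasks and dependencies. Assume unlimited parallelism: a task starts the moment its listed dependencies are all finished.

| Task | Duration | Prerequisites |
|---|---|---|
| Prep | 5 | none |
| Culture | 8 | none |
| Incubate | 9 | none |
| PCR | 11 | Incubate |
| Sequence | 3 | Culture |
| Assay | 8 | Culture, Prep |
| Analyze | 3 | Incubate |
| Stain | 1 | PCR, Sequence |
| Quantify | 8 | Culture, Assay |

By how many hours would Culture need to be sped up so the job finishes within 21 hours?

Current finish: 24 hours; target: 21.
Culture is on every critical path, so each hour cut from Culture cuts the finish by one (this holds down to a finish of 21).
Need 24 − 21 = 3 hours off Culture → Culture becomes 5 hours, finish becomes 21.

3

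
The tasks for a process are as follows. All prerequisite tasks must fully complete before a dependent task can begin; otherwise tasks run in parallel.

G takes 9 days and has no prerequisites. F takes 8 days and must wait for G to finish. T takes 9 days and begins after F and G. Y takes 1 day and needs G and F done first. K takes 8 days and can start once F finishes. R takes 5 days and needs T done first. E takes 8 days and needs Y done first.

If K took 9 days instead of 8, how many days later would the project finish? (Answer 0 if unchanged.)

0

Critical path before the change: G→F→T→R = 9+8+9+5 = 31 giving 31 days.
K is off the critical path — its longest chain is 25 days, giving 6 of slack.
The critical path is still G→F→T→R; finish is now 31 days.
Change in finish: 31 − 31 = +0 days.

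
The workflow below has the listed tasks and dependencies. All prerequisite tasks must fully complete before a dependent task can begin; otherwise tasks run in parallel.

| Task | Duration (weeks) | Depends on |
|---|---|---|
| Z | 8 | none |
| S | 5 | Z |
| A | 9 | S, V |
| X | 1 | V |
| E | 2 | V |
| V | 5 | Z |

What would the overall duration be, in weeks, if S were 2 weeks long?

22

The binding path is Z→S→A = 8+5+9 = 22; finish at 22 weeks.
Since S is critical, the -3 change carries straight to that chain (now 19 weeks).
The binding chain switches to Z→V→A = 8+5+9 = 22; finish 22 weeks.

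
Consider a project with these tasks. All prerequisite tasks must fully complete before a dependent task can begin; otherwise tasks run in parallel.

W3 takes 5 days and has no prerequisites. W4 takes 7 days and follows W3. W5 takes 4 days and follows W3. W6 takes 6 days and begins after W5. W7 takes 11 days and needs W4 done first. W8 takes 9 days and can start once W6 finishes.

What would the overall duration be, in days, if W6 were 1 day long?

As given, the longest chain is W3→W5→W6→W8 = 5+4+6+9 = 24, so the finish is 24 days.
W6 is on the critical path; changing it to 1 makes that path 19 days.
New critical path: W3→W4→W7 = 5+7+11 = 23 ⇒ 23 days.

23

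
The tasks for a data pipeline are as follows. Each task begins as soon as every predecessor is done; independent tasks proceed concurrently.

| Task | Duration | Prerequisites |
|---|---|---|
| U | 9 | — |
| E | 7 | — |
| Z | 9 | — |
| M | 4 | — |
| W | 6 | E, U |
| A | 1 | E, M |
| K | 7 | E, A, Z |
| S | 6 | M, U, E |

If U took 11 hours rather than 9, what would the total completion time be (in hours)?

Baseline: Z→K = 9+7 = 16 → 16 hours.
U has 1 hour of float (longest path through it is 15).
Now U→W = 11+6 = 17 is longest, so the finish becomes 17 hours.

17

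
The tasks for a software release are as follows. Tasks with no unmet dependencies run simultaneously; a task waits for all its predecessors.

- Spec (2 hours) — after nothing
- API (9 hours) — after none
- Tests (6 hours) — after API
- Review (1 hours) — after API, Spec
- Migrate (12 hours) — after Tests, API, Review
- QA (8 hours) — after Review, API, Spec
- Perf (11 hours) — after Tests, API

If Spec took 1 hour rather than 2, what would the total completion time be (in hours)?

Baseline: API→Tests→Migrate = 9+6+12 = 27 → 27 hours.
Spec has 12 hours of float (longest path through it is 15).
No other chain overtakes it, so the finish is 27 hours.

27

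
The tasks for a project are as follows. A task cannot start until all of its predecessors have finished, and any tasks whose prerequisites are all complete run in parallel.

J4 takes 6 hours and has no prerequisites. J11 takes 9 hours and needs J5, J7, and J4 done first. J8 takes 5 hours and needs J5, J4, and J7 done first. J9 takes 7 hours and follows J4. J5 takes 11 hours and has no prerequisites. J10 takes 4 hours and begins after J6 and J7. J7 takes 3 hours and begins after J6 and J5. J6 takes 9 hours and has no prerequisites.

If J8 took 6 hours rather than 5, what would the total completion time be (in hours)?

23

As given, the longest chain is J5→J7→J11 = 11+3+9 = 23, so the finish is 23 hours.
The longest path through J8 is only 19 hours, so J8 has float 4.
That remains the longest chain; total 23 hours.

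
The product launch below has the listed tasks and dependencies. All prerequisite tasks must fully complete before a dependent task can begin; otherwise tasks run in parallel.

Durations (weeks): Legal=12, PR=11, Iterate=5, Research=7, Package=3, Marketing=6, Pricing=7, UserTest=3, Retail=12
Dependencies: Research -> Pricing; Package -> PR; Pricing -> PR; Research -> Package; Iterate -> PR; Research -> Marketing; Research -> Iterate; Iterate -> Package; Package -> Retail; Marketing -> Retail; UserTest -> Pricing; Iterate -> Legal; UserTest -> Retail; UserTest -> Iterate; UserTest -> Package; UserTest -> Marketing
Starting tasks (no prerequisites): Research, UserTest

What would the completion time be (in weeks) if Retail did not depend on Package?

26

Original critical path: Research→Iterate→Package→Retail = 7+5+3+12 = 27 ⇒ 27 weeks.
Without Package→Retail, Retail's earliest start moves from 15 to 13.
The longest chain is now Research→Iterate→Package→PR = 7+5+3+11 = 26, so the job takes 26 weeks.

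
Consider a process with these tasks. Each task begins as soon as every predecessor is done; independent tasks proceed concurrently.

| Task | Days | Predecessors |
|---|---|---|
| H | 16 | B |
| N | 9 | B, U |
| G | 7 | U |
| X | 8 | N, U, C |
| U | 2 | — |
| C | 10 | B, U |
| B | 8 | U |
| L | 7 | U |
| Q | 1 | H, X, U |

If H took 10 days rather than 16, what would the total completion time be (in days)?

29

The binding path is U→B→C→X→Q = 2+8+10+8+1 = 29; finish at 29 days.
The longest path through H is only 27 days, so H has float 2.
No other chain overtakes it, so the finish is 29 days.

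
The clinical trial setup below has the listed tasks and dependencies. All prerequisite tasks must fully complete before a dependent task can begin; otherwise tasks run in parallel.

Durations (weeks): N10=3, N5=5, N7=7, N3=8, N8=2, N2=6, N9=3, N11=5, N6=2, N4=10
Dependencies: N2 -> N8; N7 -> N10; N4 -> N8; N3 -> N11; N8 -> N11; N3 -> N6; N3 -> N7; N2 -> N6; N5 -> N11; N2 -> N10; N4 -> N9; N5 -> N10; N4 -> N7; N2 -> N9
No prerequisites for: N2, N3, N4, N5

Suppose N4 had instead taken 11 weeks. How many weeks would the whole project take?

21

Baseline: N4→N7→N10 = 10+7+3 = 20 → 20 weeks.
N4 lies on that path, so at 11 weeks the path becomes 21 weeks.
The critical path is still N4→N7→N10; finish is now 21 weeks.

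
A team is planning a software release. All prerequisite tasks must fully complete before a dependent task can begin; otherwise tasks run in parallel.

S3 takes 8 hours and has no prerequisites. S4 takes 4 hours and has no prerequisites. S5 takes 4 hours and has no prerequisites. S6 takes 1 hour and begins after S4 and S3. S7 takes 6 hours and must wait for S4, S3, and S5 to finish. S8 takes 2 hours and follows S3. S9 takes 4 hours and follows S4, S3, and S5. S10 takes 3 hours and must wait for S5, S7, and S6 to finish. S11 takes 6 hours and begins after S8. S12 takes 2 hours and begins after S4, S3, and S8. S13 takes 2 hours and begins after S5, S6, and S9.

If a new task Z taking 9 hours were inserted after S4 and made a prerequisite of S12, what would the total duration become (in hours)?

Originally the software release takes 17 hours.
With Z inserted, S12 now waits for max(S4, S3, S8, Z).
New critical path: S3→S7→S10 = 8+6+3 = 17 ⇒ 17 hours.

17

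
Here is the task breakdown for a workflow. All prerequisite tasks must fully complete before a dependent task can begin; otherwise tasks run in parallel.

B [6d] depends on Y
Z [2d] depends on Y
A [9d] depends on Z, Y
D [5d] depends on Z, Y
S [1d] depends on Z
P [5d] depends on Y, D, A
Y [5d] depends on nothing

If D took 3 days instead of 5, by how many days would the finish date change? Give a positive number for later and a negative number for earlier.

As given, the longest chain is Y→Z→A→P = 5+2+9+5 = 21, so the finish is 21 days.
D is off the critical path — its longest chain is 17 days, giving 4 of slack.
The critical path is still Y→Z→A→P; finish is now 21 days.
Change in finish: 21 − 21 = +0 days.

0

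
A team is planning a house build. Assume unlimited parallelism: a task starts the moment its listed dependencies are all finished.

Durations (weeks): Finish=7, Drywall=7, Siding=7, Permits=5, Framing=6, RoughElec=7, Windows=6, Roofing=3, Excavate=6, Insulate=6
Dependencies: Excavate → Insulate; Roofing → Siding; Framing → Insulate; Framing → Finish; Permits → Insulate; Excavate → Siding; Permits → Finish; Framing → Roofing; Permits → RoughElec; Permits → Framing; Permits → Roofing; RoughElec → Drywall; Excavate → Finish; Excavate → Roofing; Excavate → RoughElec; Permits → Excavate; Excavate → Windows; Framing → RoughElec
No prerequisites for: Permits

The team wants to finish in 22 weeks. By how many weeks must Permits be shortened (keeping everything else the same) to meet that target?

Current finish: 25 weeks; target: 22.
Permits is on every critical path, so each week cut from Permits cuts the finish by one (this holds down to a finish of 21).
Need 25 − 22 = 3 weeks off Permits → Permits becomes 2 weeks, finish becomes 22.

3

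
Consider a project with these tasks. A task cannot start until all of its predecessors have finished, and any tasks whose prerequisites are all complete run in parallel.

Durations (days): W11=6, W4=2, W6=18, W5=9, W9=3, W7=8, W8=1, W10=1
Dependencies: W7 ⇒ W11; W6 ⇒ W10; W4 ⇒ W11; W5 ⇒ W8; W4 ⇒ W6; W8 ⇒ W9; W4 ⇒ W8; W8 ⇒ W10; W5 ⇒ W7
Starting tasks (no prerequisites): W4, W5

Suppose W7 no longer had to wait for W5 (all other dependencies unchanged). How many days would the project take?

21

Before: longest chain W5→W7→W11 = 9+8+6 = 23, finish 23.
Without W5→W7, W7's earliest start moves from 9 to 0.
After: W4→W6→W10 = 2+18+1 = 21 → 21 days.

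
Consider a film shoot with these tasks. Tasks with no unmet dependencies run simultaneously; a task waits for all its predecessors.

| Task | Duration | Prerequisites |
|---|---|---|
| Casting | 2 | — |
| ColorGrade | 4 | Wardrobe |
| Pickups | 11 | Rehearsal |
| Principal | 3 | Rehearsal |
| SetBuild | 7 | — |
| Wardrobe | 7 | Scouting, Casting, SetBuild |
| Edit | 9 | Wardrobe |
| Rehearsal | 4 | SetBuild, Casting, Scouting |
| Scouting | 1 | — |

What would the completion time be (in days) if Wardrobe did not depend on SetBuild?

22

Before: longest chain SetBuild→Wardrobe→Edit = 7+7+9 = 23, finish 23.
Without SetBuild→Wardrobe, Wardrobe's earliest start moves from 7 to 2.
New critical path: SetBuild→Rehearsal→Pickups = 7+4+11 = 22 ⇒ 22 days.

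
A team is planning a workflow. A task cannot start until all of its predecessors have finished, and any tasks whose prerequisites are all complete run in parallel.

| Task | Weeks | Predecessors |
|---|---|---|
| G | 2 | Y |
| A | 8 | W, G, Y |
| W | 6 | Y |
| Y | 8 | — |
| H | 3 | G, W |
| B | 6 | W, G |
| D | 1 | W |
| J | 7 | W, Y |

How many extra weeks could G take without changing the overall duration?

4

Y→W→A = 8+6+8 = 22 sets the makespan at 22 weeks.
Longest path through G: 18 weeks (earliest finish 10, latest finish 14).
Float = 22 − 18 = 4.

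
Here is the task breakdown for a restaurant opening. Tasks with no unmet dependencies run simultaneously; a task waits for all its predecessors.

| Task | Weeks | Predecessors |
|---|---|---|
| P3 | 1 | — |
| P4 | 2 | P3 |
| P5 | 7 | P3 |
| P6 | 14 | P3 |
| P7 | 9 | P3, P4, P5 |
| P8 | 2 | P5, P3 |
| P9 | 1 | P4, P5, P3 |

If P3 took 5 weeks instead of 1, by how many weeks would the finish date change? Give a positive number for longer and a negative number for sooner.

4

The binding path is P3→P5→P7 = 1+7+9 = 17; finish at 17 weeks.
P3 is on the critical path; changing it to 5 makes that path 21 weeks.
No other chain overtakes it, so the finish is 21 weeks.
Change in finish: 21 − 17 = +4 weeks.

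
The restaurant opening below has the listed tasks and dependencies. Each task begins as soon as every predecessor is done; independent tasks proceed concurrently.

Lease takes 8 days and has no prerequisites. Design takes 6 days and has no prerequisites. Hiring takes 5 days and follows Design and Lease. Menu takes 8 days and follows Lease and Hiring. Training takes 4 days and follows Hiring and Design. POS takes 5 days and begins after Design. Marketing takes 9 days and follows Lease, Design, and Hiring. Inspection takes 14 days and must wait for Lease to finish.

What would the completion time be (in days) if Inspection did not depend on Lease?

22

Before: longest chain Lease→Hiring→Marketing = 8+5+9 = 22, finish 22.
Without Lease→Inspection, Inspection's earliest start moves from 8 to 0.
New critical path: Lease→Hiring→Marketing = 8+5+9 = 22 ⇒ 22 days.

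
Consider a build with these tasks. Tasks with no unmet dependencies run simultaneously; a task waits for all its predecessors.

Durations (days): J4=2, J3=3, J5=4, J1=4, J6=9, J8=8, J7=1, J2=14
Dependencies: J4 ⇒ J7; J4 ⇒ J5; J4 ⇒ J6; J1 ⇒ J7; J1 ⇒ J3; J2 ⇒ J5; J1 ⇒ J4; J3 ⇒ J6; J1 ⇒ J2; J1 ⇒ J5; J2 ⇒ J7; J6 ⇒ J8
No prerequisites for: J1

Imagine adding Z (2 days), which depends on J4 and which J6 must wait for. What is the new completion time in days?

Originally the project takes 24 days.
With Z inserted, J6 now waits for max(J4, J3, Z).
New critical path: J1→J4→Z→J6→J8 = 4+2+2+9+8 = 25 ⇒ 25 days.

25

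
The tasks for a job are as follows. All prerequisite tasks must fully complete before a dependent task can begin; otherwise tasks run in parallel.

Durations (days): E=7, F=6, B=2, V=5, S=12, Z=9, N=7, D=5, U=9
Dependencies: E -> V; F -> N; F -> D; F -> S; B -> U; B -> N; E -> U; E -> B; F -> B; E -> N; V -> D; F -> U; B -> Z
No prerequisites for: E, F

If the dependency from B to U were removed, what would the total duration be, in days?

18

Before: longest chain E→B→Z = 7+2+9 = 18, finish 18.
Without B→U, U's earliest start moves from 9 to 7.
After: E→B→Z = 7+2+9 = 18 → 18 days.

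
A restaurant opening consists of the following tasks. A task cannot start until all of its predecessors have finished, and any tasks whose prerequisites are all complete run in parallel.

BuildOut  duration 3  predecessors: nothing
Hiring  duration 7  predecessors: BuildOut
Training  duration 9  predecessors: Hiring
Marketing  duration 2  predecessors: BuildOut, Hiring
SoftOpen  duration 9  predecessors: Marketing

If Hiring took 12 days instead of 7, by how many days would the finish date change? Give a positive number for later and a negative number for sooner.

Actual critical path: BuildOut→Hiring→Marketing→SoftOpen = 3+7+2+9 = 21 ⇒ 21 days.
Hiring lies on that path, so at 12 days the path becomes 26 days.
The critical path is still BuildOut→Hiring→Marketing→SoftOpen; finish is now 26 days.
Change in finish: 26 − 21 = +5 days.

5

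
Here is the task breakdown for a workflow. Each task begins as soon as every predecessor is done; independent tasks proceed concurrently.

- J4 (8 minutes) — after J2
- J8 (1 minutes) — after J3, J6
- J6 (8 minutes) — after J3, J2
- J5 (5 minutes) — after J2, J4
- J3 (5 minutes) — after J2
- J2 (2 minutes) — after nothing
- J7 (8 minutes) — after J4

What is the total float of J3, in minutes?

The longest chain is J2→J4→J7 = 2+8+8 = 18; overall finish 18 minutes.
Longest path through J3: 16 minutes (earliest finish 7, latest finish 9).
Float = 18 − 16 = 2.

2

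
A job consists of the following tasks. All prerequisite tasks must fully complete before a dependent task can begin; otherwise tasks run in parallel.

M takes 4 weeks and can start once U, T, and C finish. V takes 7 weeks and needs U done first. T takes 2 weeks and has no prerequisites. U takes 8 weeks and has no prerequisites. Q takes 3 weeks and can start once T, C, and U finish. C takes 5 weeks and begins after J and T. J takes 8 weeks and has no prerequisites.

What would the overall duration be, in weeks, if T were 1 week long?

Actual critical path: J→C→M = 8+5+4 = 17 ⇒ 17 weeks.
The longest path through T is only 11 weeks, so T has float 6.
That remains the longest chain; total 17 weeks.

17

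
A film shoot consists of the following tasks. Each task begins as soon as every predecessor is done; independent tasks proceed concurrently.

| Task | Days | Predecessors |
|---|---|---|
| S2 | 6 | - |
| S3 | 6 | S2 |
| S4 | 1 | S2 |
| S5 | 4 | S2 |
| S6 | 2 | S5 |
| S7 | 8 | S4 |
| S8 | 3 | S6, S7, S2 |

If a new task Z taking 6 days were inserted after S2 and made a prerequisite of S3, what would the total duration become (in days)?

18

Originally the project takes 18 days.
With Z inserted, S3 now waits for max(S2, Z).
New critical path: S2→Z→S3 = 6+6+6 = 18 ⇒ 18 days.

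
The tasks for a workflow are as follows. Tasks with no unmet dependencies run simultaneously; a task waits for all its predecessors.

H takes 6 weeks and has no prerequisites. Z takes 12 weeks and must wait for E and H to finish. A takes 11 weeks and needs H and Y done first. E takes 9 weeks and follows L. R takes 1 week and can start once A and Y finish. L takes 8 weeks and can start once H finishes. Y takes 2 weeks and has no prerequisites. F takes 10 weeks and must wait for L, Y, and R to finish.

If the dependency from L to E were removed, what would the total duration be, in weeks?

Original critical path: H→L→E→Z = 6+8+9+12 = 35 ⇒ 35 weeks.
Without L→E, E's earliest start moves from 14 to 0.
The longest chain is now H→A→R→F = 6+11+1+10 = 28, so the schedule takes 28 weeks.

28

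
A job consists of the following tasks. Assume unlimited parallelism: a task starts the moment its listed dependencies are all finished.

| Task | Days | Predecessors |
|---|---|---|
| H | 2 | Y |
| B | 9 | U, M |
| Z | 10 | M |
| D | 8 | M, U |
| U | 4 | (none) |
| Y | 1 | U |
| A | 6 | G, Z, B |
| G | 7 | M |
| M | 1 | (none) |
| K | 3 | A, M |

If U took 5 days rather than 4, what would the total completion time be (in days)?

23

Critical path before the change: U→B→A→K = 4+9+6+3 = 22 giving 22 days.
U lies on that path, so at 5 days the path becomes 23 days.
That remains the longest chain; total 23 days.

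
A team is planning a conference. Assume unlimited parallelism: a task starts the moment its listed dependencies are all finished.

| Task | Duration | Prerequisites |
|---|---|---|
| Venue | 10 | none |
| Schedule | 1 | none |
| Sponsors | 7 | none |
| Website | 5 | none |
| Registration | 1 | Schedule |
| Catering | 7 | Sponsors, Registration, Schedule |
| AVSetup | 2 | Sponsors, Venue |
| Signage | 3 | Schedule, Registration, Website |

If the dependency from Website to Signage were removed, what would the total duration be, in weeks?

14

Original critical path: Sponsors→Catering = 7+7 = 14 ⇒ 14 weeks.
Without Website→Signage, Signage's earliest start moves from 5 to 2.
After: Sponsors→Catering = 7+7 = 14 → 14 weeks.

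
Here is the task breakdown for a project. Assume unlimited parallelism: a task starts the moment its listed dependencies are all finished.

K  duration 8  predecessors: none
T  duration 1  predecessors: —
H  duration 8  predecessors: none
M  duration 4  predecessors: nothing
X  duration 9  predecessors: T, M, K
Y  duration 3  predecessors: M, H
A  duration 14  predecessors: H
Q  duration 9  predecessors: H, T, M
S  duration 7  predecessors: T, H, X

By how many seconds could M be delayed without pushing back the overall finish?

4

Critical path: K→X→S = 8+9+7 = 24, so the finish is 24 seconds.
M finishes as early as 4 and must finish by 8.
Slack of M = 4 − 0 = 4 seconds.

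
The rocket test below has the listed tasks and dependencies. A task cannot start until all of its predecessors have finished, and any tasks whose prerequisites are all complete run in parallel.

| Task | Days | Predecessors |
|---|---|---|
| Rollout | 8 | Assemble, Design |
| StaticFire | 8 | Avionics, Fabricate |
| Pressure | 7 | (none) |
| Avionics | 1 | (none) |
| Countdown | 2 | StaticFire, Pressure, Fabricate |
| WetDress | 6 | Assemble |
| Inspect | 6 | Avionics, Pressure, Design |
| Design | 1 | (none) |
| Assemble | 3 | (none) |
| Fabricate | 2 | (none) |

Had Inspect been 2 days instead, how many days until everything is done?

Critical path before the change: Pressure→Inspect = 7+6 = 13 giving 13 days.
Since Inspect is critical, the -4 change carries straight to that chain (now 9 days).
Now Fabricate→StaticFire→Countdown = 2+8+2 = 12 is longest, so the finish becomes 12 days.

12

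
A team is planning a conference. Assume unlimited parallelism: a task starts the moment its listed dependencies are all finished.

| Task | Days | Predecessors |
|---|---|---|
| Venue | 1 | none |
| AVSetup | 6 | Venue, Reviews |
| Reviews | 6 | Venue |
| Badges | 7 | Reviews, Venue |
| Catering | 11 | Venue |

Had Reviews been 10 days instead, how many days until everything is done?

18

Critical path before the change: Venue→Reviews→Badges = 1+6+7 = 14 giving 14 days.
Reviews is on the critical path; changing it to 10 makes that path 18 days.
That remains the longest chain; total 18 days.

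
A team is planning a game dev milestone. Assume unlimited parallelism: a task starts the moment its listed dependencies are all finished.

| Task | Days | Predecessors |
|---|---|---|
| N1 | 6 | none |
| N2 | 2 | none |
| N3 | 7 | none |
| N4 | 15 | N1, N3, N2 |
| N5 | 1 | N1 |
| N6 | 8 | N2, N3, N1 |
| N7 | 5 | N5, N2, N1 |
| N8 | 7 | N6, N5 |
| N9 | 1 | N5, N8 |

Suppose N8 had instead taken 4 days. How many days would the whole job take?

22

Baseline: N3→N6→N8→N9 = 7+8+7+1 = 23 → 23 days.
Since N8 is critical, the -3 change carries straight to that chain (now 20 days).
Now N3→N4 = 7+15 = 22 is longest, so the finish becomes 22 days.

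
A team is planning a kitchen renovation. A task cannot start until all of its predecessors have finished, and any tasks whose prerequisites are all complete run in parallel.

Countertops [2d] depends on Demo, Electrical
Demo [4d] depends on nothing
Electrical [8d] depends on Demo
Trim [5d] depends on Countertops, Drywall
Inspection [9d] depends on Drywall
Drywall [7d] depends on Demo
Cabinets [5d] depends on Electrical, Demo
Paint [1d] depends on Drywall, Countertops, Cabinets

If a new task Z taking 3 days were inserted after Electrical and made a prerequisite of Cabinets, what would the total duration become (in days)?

21

Originally the kitchen renovation takes 20 days.
With Z inserted, Cabinets now waits for max(Electrical, Demo, Z).
New critical path: Demo→Electrical→Z→Cabinets→Paint = 4+8+3+5+1 = 21 ⇒ 21 days.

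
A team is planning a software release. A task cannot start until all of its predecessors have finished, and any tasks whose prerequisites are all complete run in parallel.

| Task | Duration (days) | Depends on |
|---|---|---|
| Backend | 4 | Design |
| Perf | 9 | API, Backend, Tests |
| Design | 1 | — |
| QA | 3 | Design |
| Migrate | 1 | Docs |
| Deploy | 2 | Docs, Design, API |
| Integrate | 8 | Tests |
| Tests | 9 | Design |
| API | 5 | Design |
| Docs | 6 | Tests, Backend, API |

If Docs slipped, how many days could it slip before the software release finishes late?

1

Design→Tests→Perf = 1+9+9 = 19 sets the makespan at 19 days.
The longest chain containing Docs totals 18 days.
Float = 19 − 18 = 1.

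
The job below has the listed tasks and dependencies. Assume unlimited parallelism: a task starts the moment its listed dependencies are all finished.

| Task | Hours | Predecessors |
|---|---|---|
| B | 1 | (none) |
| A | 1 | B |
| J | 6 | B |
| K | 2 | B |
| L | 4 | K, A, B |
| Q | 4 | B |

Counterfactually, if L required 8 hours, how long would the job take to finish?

Actual critical path: B→K→L = 1+2+4 = 7 ⇒ 7 hours.
L lies on that path, so at 8 hours the path becomes 11 hours.
The critical path is still B→K→L; finish is now 11 hours.

11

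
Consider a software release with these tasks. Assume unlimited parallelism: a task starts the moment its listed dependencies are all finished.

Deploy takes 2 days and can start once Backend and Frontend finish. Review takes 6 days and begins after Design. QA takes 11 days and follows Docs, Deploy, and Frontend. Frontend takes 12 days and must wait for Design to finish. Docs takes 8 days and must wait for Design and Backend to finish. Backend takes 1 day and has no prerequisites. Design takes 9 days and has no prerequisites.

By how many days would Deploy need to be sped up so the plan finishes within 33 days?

Current finish: 34 days; target: 33.
Deploy is on every critical path, so each day cut from Deploy cuts the finish by one (this holds down to a finish of 33).
Need 34 − 33 = 1 day off Deploy → Deploy becomes 1 day, finish becomes 33.

1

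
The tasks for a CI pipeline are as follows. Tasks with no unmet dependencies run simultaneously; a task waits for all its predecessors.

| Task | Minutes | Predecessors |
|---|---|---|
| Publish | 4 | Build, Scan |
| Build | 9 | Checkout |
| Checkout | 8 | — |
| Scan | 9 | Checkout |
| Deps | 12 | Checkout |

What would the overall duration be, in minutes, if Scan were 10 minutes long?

22

As given, the longest chain is Checkout→Scan→Publish = 8+9+4 = 21, so the finish is 21 minutes.
Since Scan is critical, the +1 change carries straight to that chain (now 22 minutes).
That remains the longest chain; total 22 minutes.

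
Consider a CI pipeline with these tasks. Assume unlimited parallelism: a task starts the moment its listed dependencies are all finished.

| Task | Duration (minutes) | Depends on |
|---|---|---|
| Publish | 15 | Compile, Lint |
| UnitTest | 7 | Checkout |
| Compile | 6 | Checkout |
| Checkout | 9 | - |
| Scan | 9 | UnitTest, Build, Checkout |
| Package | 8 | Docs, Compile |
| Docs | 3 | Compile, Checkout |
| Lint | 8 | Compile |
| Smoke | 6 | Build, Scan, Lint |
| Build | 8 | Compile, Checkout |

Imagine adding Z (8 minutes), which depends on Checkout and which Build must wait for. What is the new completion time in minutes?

Originally the schedule takes 38 minutes.
With Z inserted, Build now waits for max(Compile, Checkout, Z).
New critical path: Checkout→Z→Build→Scan→Smoke = 9+8+8+9+6 = 40 ⇒ 40 minutes.

40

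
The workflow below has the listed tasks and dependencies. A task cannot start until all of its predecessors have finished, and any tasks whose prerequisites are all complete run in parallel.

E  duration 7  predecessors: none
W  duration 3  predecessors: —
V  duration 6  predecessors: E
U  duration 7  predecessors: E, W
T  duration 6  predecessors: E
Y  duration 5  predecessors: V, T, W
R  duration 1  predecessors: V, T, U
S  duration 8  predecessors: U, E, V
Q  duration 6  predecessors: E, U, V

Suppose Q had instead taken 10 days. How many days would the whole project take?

24

Baseline: E→U→S = 7+7+8 = 22 → 22 days.
The longest path through Q is only 20 days, so Q has float 2.
Now E→U→Q = 7+7+10 = 24 is longest, so the finish becomes 24 days.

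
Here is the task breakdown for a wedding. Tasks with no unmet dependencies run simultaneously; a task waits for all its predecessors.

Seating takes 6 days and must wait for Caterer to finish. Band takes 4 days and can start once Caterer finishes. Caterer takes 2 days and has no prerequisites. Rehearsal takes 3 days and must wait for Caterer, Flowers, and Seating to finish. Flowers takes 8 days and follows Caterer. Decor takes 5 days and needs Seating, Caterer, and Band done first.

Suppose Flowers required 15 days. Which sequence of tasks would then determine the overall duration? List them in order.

The binding path is Caterer→Flowers→Rehearsal = 2+8+3 = 13; finish at 13 days.
Flowers lies on that path, so at 15 days the path becomes 20 days.
The critical path is still Caterer→Flowers→Rehearsal; finish is now 20 days.

Caterer, Flowers, Rehearsal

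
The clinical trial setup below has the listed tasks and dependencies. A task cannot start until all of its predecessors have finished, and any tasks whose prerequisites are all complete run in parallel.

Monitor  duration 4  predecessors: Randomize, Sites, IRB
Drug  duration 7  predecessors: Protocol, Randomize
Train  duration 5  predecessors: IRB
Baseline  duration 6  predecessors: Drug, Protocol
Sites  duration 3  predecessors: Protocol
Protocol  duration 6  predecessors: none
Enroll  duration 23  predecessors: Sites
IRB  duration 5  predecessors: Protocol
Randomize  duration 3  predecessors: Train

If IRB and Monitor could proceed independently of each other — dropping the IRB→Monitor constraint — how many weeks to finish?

With the dependency in place, Protocol→IRB→Train→Randomize→Drug→Baseline = 6+5+5+3+7+6 = 32 sets the finish at 32 weeks.
Dropping IRB→Monitor doesn't change Monitor's earliest start (19); another predecessor still binds.
The longest chain is now Protocol→IRB→Train→Randomize→Drug→Baseline = 6+5+5+3+7+6 = 32, so the schedule takes 32 weeks.

32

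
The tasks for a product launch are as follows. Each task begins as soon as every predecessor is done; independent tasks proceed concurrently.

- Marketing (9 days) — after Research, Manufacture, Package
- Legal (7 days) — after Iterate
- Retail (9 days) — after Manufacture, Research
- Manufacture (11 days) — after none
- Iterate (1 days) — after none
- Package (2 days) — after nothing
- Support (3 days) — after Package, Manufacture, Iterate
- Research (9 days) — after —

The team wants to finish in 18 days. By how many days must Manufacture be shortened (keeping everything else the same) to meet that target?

2

Current finish: 20 days; target: 18.
Manufacture is on every critical path, so each day cut from Manufacture cuts the finish by one (this holds down to a finish of 18).
Need 20 − 18 = 2 days off Manufacture → Manufacture becomes 9 days, finish becomes 18.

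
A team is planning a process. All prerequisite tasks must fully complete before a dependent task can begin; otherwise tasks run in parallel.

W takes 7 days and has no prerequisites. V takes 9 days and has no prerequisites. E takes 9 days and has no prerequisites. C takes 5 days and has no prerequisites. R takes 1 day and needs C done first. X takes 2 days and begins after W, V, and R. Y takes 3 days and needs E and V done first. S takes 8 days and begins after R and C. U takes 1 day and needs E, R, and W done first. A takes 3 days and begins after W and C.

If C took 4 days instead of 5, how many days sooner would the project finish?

1

Baseline: C→R→S = 5+1+8 = 14 → 14 days.
C is on the critical path; changing it to 4 makes that path 13 days.
That remains the longest chain; total 13 days.
Change in finish: 13 − 14 = -1 days.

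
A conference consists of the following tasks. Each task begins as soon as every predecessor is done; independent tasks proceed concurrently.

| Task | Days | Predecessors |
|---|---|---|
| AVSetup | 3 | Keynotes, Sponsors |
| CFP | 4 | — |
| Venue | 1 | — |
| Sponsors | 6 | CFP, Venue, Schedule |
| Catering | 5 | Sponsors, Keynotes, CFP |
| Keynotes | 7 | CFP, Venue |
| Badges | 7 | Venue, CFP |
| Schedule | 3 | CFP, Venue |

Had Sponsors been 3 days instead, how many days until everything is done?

Critical path before the change: CFP→Schedule→Sponsors→Catering = 4+3+6+5 = 18 giving 18 days.
Since Sponsors is critical, the -3 change carries straight to that chain (now 15 days).
New critical path: CFP→Keynotes→Catering = 4+7+5 = 16 ⇒ 16 days.

16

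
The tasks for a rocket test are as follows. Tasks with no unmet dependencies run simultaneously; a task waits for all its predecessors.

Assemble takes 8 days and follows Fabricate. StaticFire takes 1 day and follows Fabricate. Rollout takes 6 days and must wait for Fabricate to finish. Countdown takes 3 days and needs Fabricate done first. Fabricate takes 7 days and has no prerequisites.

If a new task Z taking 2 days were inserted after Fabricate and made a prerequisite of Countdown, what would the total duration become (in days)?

Originally the rocket test takes 15 days.
With Z inserted, Countdown now waits for max(Fabricate, Z).
New critical path: Fabricate→Assemble = 7+8 = 15 ⇒ 15 days.

15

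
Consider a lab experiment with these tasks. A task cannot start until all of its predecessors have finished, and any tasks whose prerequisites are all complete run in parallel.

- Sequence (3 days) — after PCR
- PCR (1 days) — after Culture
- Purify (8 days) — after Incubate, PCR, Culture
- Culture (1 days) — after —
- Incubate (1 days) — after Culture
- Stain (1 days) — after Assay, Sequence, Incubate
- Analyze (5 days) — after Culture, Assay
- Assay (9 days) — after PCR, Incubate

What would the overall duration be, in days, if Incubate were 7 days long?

22

Critical path before the change: Culture→Incubate→Assay→Analyze = 1+1+9+5 = 16 giving 16 days.
Incubate lies on that path, so at 7 days the path becomes 22 days.
That remains the longest chain; total 22 days.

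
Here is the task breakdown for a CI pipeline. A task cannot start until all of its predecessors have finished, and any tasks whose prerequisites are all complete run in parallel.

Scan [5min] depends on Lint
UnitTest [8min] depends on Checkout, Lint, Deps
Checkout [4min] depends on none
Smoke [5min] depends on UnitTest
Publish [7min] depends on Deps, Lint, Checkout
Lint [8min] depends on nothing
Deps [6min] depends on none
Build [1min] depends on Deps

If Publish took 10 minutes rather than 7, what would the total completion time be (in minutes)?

Baseline: Lint→UnitTest→Smoke = 8+8+5 = 21 → 21 minutes.
The longest path through Publish is only 15 minutes, so Publish has float 6.
The critical path is still Lint→UnitTest→Smoke; finish is now 21 minutes.

21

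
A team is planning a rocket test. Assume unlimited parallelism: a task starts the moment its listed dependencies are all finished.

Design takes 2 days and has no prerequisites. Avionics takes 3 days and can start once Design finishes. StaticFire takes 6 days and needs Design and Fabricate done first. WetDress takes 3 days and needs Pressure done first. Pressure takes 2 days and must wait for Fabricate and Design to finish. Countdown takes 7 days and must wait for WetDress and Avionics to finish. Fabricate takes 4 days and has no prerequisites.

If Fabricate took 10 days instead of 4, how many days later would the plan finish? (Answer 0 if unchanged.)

6

Baseline: Fabricate→Pressure→WetDress→Countdown = 4+2+3+7 = 16 → 16 days.
Fabricate lies on that path, so at 10 days the path becomes 22 days.
That remains the longest chain; total 22 days.
Change in finish: 22 − 16 = +6 days.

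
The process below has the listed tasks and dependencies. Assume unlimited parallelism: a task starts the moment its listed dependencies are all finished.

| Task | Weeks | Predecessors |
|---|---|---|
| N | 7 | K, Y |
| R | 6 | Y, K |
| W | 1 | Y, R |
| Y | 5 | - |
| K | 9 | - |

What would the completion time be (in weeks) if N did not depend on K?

16

Before: longest chain K→N = 9+7 = 16, finish 16.
Without K→N, N's earliest start moves from 9 to 5.
After: K→R→W = 9+6+1 = 16 → 16 weeks.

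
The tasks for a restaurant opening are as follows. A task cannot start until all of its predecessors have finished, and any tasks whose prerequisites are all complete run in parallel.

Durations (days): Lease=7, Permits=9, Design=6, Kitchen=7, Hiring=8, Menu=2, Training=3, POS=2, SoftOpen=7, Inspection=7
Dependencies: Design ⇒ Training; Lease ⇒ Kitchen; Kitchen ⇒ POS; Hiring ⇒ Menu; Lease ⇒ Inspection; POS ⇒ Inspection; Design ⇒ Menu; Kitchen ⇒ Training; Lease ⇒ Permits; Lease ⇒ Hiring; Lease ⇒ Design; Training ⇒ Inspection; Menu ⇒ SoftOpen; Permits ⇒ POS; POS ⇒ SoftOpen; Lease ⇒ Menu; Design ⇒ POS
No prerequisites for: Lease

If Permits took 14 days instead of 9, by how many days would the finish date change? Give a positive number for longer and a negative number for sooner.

Actual critical path: Lease→Permits→POS→SoftOpen = 7+9+2+7 = 25 ⇒ 25 days.
Since Permits is critical, the +5 change carries straight to that chain (now 30 days).
The critical path is still Lease→Permits→POS→SoftOpen; finish is now 30 days.
Change in finish: 30 − 25 = +5 days.

5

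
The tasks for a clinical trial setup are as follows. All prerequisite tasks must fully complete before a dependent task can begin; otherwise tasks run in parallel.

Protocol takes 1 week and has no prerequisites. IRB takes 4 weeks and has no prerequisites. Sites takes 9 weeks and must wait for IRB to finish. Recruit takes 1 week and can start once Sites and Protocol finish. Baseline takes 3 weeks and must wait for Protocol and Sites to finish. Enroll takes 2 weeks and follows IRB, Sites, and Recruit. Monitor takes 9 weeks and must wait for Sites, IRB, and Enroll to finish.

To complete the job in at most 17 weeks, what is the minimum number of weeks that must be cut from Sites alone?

Current finish: 25 weeks; target: 17.
Sites is on every critical path, so each week cut from Sites cuts the finish by one (this holds down to a finish of 17).
Need 25 − 17 = 8 weeks off Sites → Sites becomes 1 week, finish becomes 17.

8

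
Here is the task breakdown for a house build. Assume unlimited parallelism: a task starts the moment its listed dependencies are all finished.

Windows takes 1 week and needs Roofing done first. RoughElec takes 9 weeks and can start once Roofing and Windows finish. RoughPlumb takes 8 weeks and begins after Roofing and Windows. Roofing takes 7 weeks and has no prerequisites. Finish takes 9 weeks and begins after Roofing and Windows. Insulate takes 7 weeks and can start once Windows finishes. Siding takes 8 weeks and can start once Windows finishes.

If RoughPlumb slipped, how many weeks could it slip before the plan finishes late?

1

Critical path: Roofing→Windows→RoughElec = 7+1+9 = 17, so the finish is 17 weeks.
Longest path through RoughPlumb: 16 weeks (earliest finish 16, latest finish 17).
So RoughPlumb can slip 17 − 16 = 1 week.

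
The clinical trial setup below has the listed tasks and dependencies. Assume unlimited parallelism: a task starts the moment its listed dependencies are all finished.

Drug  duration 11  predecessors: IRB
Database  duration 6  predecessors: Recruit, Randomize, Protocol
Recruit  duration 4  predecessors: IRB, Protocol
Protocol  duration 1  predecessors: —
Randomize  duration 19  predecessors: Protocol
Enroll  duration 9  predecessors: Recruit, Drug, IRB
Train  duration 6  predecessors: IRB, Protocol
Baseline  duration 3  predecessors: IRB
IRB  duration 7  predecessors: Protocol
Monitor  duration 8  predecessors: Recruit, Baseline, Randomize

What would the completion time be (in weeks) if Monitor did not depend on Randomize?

With the dependency in place, Protocol→IRB→Drug→Enroll = 1+7+11+9 = 28 sets the finish at 28 weeks.
Without Randomize→Monitor, Monitor's earliest start moves from 20 to 12.
After: Protocol→IRB→Drug→Enroll = 1+7+11+9 = 28 → 28 weeks.

28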